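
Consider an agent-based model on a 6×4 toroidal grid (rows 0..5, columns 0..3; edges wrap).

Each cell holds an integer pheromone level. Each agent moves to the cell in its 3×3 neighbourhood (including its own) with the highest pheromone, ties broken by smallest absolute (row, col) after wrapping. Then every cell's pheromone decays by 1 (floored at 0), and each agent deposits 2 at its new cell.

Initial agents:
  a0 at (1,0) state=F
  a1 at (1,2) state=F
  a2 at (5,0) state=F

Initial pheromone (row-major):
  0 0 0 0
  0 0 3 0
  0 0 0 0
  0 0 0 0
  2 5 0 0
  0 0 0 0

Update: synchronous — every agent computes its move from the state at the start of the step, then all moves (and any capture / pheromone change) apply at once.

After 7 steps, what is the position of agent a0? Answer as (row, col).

t=1: a0@(0,0) a1@(1,2) a2@(4,1) | pheromone: 2 0 0 0 / 0 0 4 0 / 0 0 0 0 / 0 0 0 0 / 1 6 0 0 / 0 0 0 0
t=2: a0@(0,0) a1@(1,2) a2@(4,1) | pheromone: 3 0 0 0 / 0 0 5 0 / 0 0 0 0 / 0 0 0 0 / 0 7 0 0 / 0 0 0 0
t=3: a0@(0,0) a1@(1,2) a2@(4,1) | pheromone: 4 0 0 0 / 0 0 6 0 / 0 0 0 0 / 0 0 0 0 / 0 8 0 0 / 0 0 0 0
t=4: a0@(0,0) a1@(1,2) a2@(4,1) | pheromone: 5 0 0 0 / 0 0 7 0 / 0 0 0 0 / 0 0 0 0 / 0 9 0 0 / 0 0 0 0
t=5: a0@(0,0) a1@(1,2) a2@(4,1) | pheromone: 6 0 0 0 / 0 0 8 0 / 0 0 0 0 / 0 0 0 0 / 0 10 0 0 / 0 0 0 0
t=6: a0@(0,0) a1@(1,2) a2@(4,1) | pheromone: 7 0 0 0 / 0 0 9 0 / 0 0 0 0 / 0 0 0 0 / 0 11 0 0 / 0 0 0 0
t=7: a0@(0,0) a1@(1,2) a2@(4,1) | pheromone: 8 0 0 0 / 0 0 10 0 / 0 0 0 0 / 0 0 0 0 / 0 12 0 0 / 0 0 0 0

(0, 0)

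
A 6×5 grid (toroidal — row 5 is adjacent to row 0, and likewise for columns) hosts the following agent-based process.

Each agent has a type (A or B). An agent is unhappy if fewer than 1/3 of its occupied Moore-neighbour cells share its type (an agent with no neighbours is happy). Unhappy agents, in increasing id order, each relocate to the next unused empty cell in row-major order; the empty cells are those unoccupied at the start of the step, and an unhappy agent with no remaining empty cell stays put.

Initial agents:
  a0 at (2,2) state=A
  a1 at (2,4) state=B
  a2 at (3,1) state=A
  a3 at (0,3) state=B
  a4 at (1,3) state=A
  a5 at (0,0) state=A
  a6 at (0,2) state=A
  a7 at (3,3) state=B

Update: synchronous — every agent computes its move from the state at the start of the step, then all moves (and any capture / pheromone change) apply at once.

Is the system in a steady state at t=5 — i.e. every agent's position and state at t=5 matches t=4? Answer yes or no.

no

t=1: a0@(2,2):A a1@(2,4):B a2@(3,1):A a3@(0,1):B a4@(1,3):A a5@(0,0):A a6@(0,2):A a7@(3,3):B
t=2: a0@(2,2):A a1@(2,4):B a2@(3,1):A a3@(0,3):B a4@(1,3):A a5@(0,4):A a6@(0,2):A a7@(3,3):B
t=3: a0@(2,2):A a1@(2,4):B a2@(3,1):A a3@(0,0):B a4@(1,3):A a5@(0,4):A a6@(0,2):A a7@(3,3):B
t=4: a0@(2,2):A a1@(2,4):B a2@(3,1):A a3@(0,1):B a4@(1,3):A a5@(0,4):A a6@(0,2):A a7@(3,3):B
t=5: a0@(2,2):A a1@(2,4):B a2@(3,1):A a3@(0,0):B a4@(1,3):A a5@(0,4):A a6@(0,2):A a7@(3,3):B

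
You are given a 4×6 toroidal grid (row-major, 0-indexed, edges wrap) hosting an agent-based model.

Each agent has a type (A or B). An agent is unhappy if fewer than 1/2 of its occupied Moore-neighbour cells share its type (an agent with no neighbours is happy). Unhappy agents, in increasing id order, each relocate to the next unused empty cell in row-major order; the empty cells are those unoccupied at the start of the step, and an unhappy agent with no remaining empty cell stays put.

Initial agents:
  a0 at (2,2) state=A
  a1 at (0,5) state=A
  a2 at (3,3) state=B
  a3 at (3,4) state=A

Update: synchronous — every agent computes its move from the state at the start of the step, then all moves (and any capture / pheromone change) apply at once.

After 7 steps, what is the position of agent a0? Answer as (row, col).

t=1: a0@(0,0):A a1@(0,5):A a2@(0,1):B a3@(3,4):A
t=2: a0@(0,0):A a1@(0,5):A a2@(0,2):B a3@(3,4):A
t=3: (unchanged — steady state)

(0, 0)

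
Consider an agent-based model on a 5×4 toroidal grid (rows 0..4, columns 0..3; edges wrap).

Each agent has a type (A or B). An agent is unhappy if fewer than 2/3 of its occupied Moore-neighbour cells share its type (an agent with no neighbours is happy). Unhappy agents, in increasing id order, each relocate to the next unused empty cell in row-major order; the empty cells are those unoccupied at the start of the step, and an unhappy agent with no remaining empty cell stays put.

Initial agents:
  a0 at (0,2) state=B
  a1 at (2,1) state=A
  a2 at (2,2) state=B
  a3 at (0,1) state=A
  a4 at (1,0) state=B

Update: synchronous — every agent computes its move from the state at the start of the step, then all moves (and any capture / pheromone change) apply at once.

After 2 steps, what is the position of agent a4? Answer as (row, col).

t=1: a0@(0,0):B a1@(0,3):A a2@(1,1):B a3@(1,2):A a4@(1,3):B
t=2: a0@(0,0):B a1@(0,1):A a2@(0,2):B a3@(1,0):A a4@(2,0):B

(2, 0)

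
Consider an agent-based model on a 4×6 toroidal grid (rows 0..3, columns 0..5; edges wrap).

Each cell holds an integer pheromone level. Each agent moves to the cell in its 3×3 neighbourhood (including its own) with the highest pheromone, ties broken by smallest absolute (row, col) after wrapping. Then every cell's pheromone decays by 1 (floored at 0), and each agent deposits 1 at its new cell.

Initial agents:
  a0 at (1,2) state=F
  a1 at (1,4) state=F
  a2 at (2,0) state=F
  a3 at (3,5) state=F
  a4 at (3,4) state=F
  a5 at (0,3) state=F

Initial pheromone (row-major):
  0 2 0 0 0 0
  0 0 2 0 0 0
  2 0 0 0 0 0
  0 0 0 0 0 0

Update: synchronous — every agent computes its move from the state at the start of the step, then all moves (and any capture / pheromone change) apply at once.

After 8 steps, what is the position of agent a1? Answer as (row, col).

t=1: a0@(0,1) a1@(0,3) a2@(2,0) a3@(2,0) a4@(0,3) a5@(1,2) | pheromone: 0 2 0 2 0 0 / 0 0 2 0 0 0 / 3 0 0 0 0 0 / 0 0 0 0 0 0
t=2: a0@(0,1) a1@(0,3) a2@(2,0) a3@(2,0) a4@(0,3) a5@(0,1) | pheromone: 0 3 0 3 0 0 / 0 0 1 0 0 0 / 4 0 0 0 0 0 / 0 0 0 0 0 0
t=3: a0@(0,1) a1@(0,3) a2@(2,0) a3@(2,0) a4@(0,3) a5@(0,1) | pheromone: 0 4 0 4 0 0 / 0 0 0 0 0 0 / 5 0 0 0 0 0 / 0 0 0 0 0 0
t=4: a0@(0,1) a1@(0,3) a2@(2,0) a3@(2,0) a4@(0,3) a5@(0,1) | pheromone: 0 5 0 5 0 0 / 0 0 0 0 0 0 / 6 0 0 0 0 0 / 0 0 0 0 0 0
t=5: a0@(0,1) a1@(0,3) a2@(2,0) a3@(2,0) a4@(0,3) a5@(0,1) | pheromone: 0 6 0 6 0 0 / 0 0 0 0 0 0 / 7 0 0 0 0 0 / 0 0 0 0 0 0
t=6: a0@(0,1) a1@(0,3) a2@(2,0) a3@(2,0) a4@(0,3) a5@(0,1) | pheromone: 0 7 0 7 0 0 / 0 0 0 0 0 0 / 8 0 0 0 0 0 / 0 0 0 0 0 0
t=7: a0@(0,1) a1@(0,3) a2@(2,0) a3@(2,0) a4@(0,3) a5@(0,1) | pheromone: 0 8 0 8 0 0 / 0 0 0 0 0 0 / 9 0 0 0 0 0 / 0 0 0 0 0 0
t=8: a0@(0,1) a1@(0,3) a2@(2,0) a3@(2,0) a4@(0,3) a5@(0,1) | pheromone: 0 9 0 9 0 0 / 0 0 0 0 0 0 / 10 0 0 0 0 0 / 0 0 0 0 0 0

(0, 3)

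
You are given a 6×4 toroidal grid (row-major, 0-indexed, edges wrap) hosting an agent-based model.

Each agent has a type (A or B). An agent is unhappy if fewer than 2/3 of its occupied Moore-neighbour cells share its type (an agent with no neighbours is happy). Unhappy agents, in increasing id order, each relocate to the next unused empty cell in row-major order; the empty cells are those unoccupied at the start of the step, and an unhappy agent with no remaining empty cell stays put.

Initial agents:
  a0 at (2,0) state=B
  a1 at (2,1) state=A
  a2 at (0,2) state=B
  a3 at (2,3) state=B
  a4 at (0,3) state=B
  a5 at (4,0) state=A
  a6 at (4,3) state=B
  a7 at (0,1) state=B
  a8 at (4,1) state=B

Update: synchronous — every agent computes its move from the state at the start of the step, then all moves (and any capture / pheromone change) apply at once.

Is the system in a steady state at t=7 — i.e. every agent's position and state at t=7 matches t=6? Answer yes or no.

t=1: a0@(0,0):B a1@(1,0):A a2@(0,2):B a3@(2,3):B a4@(0,3):B a5@(1,1):A a6@(1,2):B a7@(0,1):B a8@(1,3):B
t=2: a0@(2,0):B a1@(2,1):A a2@(0,2):B a3@(2,3):B a4@(0,3):B a5@(2,2):A a6@(1,2):B a7@(3,0):B a8@(1,3):B
t=3: a0@(2,0):B a1@(0,0):A a2@(0,2):B a3@(2,3):B a4@(0,3):B a5@(0,1):A a6@(1,2):B a7@(3,0):B a8@(1,3):B
t=4: a0@(2,0):B a1@(1,0):A a2@(0,2):B a3@(2,3):B a4@(0,3):B a5@(1,1):A a6@(1,2):B a7@(3,0):B a8@(1,3):B
t=5: a0@(0,0):B a1@(0,1):A a2@(0,2):B a3@(2,3):B a4@(0,3):B a5@(2,1):A a6@(1,2):B a7@(3,0):B a8@(1,3):B
t=6: a0@(0,0):B a1@(1,0):A a2@(0,2):B a3@(2,3):B a4@(0,3):B a5@(1,1):A a6@(1,2):B a7@(2,0):B a8@(1,3):B
t=7: a0@(0,1):B a1@(2,1):A a2@(0,2):B a3@(2,3):B a4@(0,3):B a5@(2,2):A a6@(1,2):B a7@(3,0):B a8@(1,3):B

no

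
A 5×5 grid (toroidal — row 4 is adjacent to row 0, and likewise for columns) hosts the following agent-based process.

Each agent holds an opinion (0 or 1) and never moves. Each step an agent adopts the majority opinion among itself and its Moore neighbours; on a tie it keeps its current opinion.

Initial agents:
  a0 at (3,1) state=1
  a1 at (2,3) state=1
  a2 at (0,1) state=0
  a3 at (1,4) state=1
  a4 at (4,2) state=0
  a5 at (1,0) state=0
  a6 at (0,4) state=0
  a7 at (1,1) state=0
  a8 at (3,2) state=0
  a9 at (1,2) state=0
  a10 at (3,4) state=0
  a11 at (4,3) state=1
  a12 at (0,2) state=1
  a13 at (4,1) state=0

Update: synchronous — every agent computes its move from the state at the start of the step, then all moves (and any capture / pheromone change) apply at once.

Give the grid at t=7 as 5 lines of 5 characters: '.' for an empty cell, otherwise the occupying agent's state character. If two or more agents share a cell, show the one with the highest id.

.00.0
000.0
...0.
.00.0
.000.

t=1: a0@(3,1):0 a1@(2,3):0 a2@(0,1):0 a3@(1,4):1 a4@(4,2):0 a5@(1,0):0 a6@(0,4):0 a7@(1,1):0 a8@(3,2):0 a9@(1,2):0 a10@(3,4):1 a11@(4,3):0 a12@(0,2):0 a13@(4,1):0
t=2: a0@(3,1):0 a1@(2,3):0 a2@(0,1):0 a3@(1,4):0 a4@(4,2):0 a5@(1,0):0 a6@(0,4):0 a7@(1,1):0 a8@(3,2):0 a9@(1,2):0 a10@(3,4):0 a11@(4,3):0 a12@(0,2):0 a13@(4,1):0
t=3: (unchanged — steady state)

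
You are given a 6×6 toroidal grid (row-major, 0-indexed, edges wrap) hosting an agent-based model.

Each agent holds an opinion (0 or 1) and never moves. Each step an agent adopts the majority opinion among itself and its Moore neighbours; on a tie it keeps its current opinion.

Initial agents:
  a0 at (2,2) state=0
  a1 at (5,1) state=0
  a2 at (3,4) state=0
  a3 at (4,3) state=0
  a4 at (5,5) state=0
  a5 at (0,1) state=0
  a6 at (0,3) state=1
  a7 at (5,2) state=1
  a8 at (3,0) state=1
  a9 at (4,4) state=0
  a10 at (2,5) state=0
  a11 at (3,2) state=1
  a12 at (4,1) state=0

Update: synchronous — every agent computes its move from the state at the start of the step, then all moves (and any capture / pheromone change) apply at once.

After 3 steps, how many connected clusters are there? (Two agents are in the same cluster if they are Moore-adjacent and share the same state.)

t=1: a0@(2,2):0 a1@(5,1):0 a2@(3,4):0 a3@(4,3):0 a4@(5,5):0 a5@(0,1):0 a6@(0,3):1 a7@(5,2):0 a8@(3,0):0 a9@(4,4):0 a10@(2,5):0 a11@(3,2):0 a12@(4,1):1
t=2: a0@(2,2):0 a1@(5,1):0 a2@(3,4):0 a3@(4,3):0 a4@(5,5):0 a5@(0,1):0 a6@(0,3):1 a7@(5,2):0 a8@(3,0):0 a9@(4,4):0 a10@(2,5):0 a11@(3,2):0 a12@(4,1):0
t=3: (unchanged — steady state)

2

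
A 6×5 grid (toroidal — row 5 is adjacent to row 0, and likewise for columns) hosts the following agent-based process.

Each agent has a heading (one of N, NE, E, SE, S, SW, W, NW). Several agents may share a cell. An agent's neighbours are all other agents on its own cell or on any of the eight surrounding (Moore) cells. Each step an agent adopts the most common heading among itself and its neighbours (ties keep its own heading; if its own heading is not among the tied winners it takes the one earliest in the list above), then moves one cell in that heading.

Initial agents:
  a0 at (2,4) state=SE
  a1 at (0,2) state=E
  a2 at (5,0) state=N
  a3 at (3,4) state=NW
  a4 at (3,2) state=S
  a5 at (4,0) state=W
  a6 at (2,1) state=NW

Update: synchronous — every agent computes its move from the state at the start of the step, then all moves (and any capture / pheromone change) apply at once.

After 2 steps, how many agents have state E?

t=1: a0@(3,0):SE a1@(0,3):E a2@(4,0):N a3@(2,3):NW a4@(4,2):S a5@(4,4):W a6@(1,0):NW
t=2: a0@(4,1):SE a1@(0,4):E a2@(3,0):N a3@(1,2):NW a4@(5,2):S a5@(4,3):W a6@(0,4):NW

1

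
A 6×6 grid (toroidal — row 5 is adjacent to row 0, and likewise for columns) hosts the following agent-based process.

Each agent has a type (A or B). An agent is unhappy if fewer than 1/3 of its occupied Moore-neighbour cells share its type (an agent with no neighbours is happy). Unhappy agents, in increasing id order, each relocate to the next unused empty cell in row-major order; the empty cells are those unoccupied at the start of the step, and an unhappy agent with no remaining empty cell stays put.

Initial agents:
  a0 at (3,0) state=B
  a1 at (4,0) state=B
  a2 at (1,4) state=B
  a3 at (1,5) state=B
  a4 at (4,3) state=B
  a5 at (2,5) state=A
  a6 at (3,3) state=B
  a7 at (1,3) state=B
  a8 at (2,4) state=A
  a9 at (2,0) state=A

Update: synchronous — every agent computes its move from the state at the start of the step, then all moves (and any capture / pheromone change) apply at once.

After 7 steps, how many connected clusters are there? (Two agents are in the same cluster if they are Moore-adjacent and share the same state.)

5

t=1: a0@(3,0):B a1@(4,0):B a2@(1,4):B a3@(0,0):B a4@(4,3):B a5@(2,5):A a6@(3,3):B a7@(1,3):B a8@(0,1):A a9@(2,0):A
t=2: a0@(3,0):B a1@(4,0):B a2@(1,4):B a3@(0,2):B a4@(4,3):B a5@(2,5):A a6@(3,3):B a7@(1,3):B a8@(0,3):A a9@(2,0):A
t=3: a0@(3,0):B a1@(4,0):B a2@(1,4):B a3@(0,2):B a4@(4,3):B a5@(2,5):A a6@(3,3):B a7@(1,3):B a8@(0,0):A a9@(2,0):A
t=4: (unchanged — steady state)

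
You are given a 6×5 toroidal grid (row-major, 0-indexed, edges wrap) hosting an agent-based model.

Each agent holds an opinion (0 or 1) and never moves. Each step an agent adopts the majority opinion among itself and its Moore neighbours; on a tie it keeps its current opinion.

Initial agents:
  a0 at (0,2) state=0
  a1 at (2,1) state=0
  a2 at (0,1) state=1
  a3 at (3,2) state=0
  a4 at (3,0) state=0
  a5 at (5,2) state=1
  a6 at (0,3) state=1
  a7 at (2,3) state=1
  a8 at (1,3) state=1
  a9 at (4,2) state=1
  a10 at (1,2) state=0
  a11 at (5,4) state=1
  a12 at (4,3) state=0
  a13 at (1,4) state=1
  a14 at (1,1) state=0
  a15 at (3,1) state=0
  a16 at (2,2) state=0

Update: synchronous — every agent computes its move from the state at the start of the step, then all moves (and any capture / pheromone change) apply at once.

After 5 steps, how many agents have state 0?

t=1: a0@(0,2):1 a1@(2,1):0 a2@(0,1):0 a3@(3,2):0 a4@(3,0):0 a5@(5,2):1 a6@(0,3):1 a7@(2,3):1 a8@(1,3):1 a9@(4,2):0 a10@(1,2):0 a11@(5,4):1 a12@(4,3):1 a13@(1,4):1 a14@(1,1):0 a15@(3,1):0 a16@(2,2):0
t=2: (unchanged — steady state)

9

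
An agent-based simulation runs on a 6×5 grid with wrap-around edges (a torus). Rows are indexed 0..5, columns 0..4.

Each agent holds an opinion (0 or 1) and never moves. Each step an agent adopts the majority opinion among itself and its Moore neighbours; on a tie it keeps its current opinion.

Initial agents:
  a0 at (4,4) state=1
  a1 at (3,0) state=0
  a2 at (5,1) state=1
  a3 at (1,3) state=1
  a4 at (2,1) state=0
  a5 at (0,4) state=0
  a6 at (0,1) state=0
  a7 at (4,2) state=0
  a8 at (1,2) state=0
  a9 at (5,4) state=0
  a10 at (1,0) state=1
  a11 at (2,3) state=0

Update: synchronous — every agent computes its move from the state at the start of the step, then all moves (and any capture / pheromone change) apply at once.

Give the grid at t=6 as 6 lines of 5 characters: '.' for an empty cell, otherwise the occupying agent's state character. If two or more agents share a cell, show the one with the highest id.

.0..0
0.00.
.0.0.
0....
..0.0
.0..0

t=1: a0@(4,4):0 a1@(3,0):0 a2@(5,1):0 a3@(1,3):0 a4@(2,1):0 a5@(0,4):0 a6@(0,1):0 a7@(4,2):0 a8@(1,2):0 a9@(5,4):0 a10@(1,0):0 a11@(2,3):0
t=2: (unchanged — steady state)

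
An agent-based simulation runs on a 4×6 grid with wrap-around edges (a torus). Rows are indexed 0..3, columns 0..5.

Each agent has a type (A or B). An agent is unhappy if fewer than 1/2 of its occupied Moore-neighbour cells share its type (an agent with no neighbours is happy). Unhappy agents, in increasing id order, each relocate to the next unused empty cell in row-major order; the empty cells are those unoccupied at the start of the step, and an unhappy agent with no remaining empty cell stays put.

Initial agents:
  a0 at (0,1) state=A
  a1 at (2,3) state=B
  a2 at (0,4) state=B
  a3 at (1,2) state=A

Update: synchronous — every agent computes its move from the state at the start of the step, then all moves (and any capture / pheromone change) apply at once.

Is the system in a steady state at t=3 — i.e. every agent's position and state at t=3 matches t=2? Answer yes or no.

t=1: a0@(0,1):A a1@(0,0):B a2@(0,4):B a3@(1,2):A
t=2: a0@(0,1):A a1@(0,2):B a2@(0,4):B a3@(1,2):A
t=3: a0@(0,1):A a1@(0,0):B a2@(0,4):B a3@(1,2):A

no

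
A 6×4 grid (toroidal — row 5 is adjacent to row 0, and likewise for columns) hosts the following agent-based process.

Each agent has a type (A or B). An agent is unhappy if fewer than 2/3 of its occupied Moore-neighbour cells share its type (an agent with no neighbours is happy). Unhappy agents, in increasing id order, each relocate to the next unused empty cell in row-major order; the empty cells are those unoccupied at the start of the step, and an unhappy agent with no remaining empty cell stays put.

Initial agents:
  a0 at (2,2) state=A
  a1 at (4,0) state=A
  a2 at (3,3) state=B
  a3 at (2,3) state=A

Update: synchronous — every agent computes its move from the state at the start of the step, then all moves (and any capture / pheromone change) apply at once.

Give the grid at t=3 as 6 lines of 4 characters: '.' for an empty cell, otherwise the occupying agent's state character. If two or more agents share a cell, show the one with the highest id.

t=1: a0@(0,0):A a1@(0,1):A a2@(0,2):B a3@(0,3):A
t=2: a0@(0,0):A a1@(1,0):A a2@(1,1):B a3@(1,2):A
t=3: a0@(0,1):A a1@(0,2):A a2@(0,3):B a3@(1,3):A

.AAB
...A
....
....
....
....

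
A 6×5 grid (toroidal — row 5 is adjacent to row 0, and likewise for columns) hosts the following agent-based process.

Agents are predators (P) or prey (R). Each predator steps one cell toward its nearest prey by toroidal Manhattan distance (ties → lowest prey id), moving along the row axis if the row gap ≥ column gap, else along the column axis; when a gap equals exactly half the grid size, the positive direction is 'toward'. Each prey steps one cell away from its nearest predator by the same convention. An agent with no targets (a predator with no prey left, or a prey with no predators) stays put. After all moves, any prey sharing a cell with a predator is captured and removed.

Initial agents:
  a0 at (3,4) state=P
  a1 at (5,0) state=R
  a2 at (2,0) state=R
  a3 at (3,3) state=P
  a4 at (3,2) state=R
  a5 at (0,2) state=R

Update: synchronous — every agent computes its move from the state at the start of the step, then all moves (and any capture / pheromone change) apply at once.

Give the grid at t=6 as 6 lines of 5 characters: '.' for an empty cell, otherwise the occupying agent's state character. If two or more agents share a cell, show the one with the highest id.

.....
.R.R.
.....
.....
.....
.PR..

t=1: a0@(2,4):P a1@(0,0):R a2@(1,0):R a3@(3,2):P a4@(3,1):R a5@(5,2):R
t=2: a0@(1,4):P a1@(5,0):R a2@(0,0):R a3@(3,1):P a4@(3,0):R a5@(0,2):R
t=3: a0@(0,4):P a1@(4,0):R a2@(5,0):R a3@(3,0):P a4@(3,4):R a5@(0,1):R
t=4: a0@(5,4):P a1@(5,0):R a3@(4,0):P a4@(3,3):R a5@(0,2):R
t=5: a0@(5,0):P a1@(5,1):R a3@(5,0):P a4@(2,3):R a5@(0,1):R
t=6: a0@(5,1):P a1@(5,2):R a3@(5,1):P a4@(1,3):R a5@(1,1):R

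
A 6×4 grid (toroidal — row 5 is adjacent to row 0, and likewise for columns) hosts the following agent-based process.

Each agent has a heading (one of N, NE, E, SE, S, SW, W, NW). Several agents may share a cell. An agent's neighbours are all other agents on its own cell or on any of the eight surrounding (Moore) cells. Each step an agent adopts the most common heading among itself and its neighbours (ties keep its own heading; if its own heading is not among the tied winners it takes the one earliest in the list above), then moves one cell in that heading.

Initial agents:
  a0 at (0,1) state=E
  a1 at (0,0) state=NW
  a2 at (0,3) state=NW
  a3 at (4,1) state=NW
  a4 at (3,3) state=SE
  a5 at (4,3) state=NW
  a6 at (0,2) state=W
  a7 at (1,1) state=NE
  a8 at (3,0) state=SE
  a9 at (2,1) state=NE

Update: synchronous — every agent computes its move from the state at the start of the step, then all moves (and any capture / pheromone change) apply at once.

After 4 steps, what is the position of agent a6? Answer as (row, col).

t=1: a0@(0,2):E a1@(5,3):NW a2@(5,2):NW a3@(3,0):NW a4@(4,0):SE a5@(5,0):SE a6@(0,1):W a7@(0,2):NE a8@(4,1):SE a9@(1,2):NE
t=2: a0@(5,3):NE a1@(4,2):NW a2@(4,1):NW a3@(4,1):SE a4@(5,1):SE a5@(0,1):SE a6@(5,2):NE a7@(5,3):NE a8@(5,2):SE a9@(0,3):NE
t=3: a0@(4,0):NE a1@(3,3):NE a2@(5,2):SE a3@(5,2):SE a4@(0,2):SE a5@(1,2):SE a6@(4,3):NE a7@(4,0):NE a8@(0,3):SE a9@(5,0):NE
t=4: a0@(3,1):NE a1@(2,0):NE a2@(0,3):SE a3@(0,3):SE a4@(1,3):SE a5@(2,3):SE a6@(3,0):NE a7@(3,1):NE a8@(1,0):SE a9@(4,1):NE

(3, 0)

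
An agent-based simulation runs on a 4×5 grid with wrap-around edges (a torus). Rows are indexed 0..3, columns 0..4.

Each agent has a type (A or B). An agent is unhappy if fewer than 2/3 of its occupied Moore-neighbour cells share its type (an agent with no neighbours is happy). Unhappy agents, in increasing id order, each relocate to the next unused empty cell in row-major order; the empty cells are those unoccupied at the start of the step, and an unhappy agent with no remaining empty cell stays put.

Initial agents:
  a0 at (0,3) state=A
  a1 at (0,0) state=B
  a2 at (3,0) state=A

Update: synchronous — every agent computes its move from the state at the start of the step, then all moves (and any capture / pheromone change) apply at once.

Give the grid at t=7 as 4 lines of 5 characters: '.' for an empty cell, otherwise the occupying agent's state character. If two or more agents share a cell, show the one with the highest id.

.BAA.
.....
.....
.....

t=1: a0@(0,3):A a1@(0,1):B a2@(0,2):A
t=2: a0@(0,3):A a1@(0,0):B a2@(0,4):A
t=3: a0@(0,3):A a1@(0,1):B a2@(0,2):A
t=4: a0@(0,3):A a1@(0,0):B a2@(0,4):A
t=5: a0@(0,3):A a1@(0,1):B a2@(0,2):A
t=6: a0@(0,3):A a1@(0,0):B a2@(0,4):A
t=7: a0@(0,3):A a1@(0,1):B a2@(0,2):A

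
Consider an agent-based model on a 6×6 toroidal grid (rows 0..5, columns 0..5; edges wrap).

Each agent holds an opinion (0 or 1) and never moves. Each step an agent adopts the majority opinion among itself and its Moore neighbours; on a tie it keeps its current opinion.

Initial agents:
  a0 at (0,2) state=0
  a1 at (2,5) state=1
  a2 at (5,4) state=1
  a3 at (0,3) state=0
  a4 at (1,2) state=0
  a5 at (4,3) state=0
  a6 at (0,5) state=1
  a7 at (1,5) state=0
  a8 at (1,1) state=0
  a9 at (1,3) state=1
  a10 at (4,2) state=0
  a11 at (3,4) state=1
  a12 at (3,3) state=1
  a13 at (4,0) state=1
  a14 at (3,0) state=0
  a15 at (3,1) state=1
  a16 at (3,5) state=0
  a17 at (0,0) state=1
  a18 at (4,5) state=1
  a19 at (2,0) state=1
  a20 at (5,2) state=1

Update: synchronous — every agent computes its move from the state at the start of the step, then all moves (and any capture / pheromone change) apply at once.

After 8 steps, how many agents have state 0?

6

t=1: a0@(0,2):0 a1@(2,5):1 a2@(5,4):1 a3@(0,3):0 a4@(1,2):0 a5@(4,3):1 a6@(0,5):1 a7@(1,5):1 a8@(1,1):0 a9@(1,3):0 a10@(4,2):1 a11@(3,4):1 a12@(3,3):1 a13@(4,0):1 a14@(3,0):1 a15@(3,1):1 a16@(3,5):1 a17@(0,0):1 a18@(4,5):1 a19@(2,0):0 a20@(5,2):0
t=2: a0@(0,2):0 a1@(2,5):1 a2@(5,4):1 a3@(0,3):0 a4@(1,2):0 a5@(4,3):1 a6@(0,5):1 a7@(1,5):1 a8@(1,1):0 a9@(1,3):0 a10@(4,2):1 a11@(3,4):1 a12@(3,3):1 a13@(4,0):1 a14@(3,0):1 a15@(3,1):1 a16@(3,5):1 a17@(0,0):1 a18@(4,5):1 a19@(2,0):1 a20@(5,2):0
t=3: (unchanged — steady state)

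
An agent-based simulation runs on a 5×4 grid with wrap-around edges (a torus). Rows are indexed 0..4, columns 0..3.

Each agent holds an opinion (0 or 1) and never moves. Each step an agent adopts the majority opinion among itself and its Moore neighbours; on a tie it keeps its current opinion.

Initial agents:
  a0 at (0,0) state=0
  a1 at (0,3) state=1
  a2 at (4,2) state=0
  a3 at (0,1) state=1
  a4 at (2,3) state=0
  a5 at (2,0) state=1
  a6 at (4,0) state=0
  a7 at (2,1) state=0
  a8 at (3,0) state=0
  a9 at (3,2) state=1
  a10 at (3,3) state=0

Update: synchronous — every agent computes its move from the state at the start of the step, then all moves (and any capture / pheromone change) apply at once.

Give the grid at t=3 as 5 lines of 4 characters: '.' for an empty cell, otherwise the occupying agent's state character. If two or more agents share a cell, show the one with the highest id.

t=1: a0@(0,0):0 a1@(0,3):0 a2@(4,2):1 a3@(0,1):0 a4@(2,3):0 a5@(2,0):0 a6@(4,0):0 a7@(2,1):0 a8@(3,0):0 a9@(3,2):0 a10@(3,3):0
t=2: a0@(0,0):0 a1@(0,3):0 a2@(4,2):0 a3@(0,1):0 a4@(2,3):0 a5@(2,0):0 a6@(4,0):0 a7@(2,1):0 a8@(3,0):0 a9@(3,2):0 a10@(3,3):0
t=3: (unchanged — steady state)

00.0
....
00.0
0.00
0.0.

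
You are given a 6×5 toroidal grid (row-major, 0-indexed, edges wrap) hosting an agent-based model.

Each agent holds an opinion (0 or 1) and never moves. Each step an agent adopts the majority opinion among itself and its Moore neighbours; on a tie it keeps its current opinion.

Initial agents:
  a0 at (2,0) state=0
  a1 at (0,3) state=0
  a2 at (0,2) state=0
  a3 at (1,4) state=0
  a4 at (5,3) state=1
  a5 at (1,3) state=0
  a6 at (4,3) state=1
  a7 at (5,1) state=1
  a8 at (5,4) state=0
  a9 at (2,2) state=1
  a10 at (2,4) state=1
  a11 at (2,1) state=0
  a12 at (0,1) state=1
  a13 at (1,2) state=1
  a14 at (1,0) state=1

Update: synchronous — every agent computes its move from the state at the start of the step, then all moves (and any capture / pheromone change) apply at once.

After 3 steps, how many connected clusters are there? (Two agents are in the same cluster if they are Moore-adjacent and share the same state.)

2

t=1: a0@(2,0):0 a1@(0,3):0 a2@(0,2):1 a3@(1,4):0 a4@(5,3):0 a5@(1,3):0 a6@(4,3):1 a7@(5,1):1 a8@(5,4):0 a9@(2,2):1 a10@(2,4):0 a11@(2,1):1 a12@(0,1):1 a13@(1,2):0 a14@(1,0):1
t=2: a0@(2,0):0 a1@(0,3):0 a2@(0,2):0 a3@(1,4):0 a4@(5,3):0 a5@(1,3):0 a6@(4,3):0 a7@(5,1):1 a8@(5,4):0 a9@(2,2):1 a10@(2,4):0 a11@(2,1):1 a12@(0,1):1 a13@(1,2):1 a14@(1,0):1
t=3: (unchanged — steady state)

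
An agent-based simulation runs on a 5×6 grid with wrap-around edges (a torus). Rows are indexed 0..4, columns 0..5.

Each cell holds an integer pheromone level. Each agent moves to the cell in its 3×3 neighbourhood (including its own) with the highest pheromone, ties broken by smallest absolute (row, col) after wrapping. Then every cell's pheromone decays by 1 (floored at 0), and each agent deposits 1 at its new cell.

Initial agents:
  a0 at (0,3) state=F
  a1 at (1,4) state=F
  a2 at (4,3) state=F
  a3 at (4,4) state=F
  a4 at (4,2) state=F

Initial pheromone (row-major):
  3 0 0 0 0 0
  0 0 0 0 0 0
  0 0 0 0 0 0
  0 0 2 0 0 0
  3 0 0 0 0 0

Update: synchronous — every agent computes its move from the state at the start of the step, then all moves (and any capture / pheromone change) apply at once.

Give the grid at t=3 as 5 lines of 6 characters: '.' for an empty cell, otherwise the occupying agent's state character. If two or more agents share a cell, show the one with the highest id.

t=1: a0@(0,2) a1@(0,3) a2@(3,2) a3@(0,3) a4@(3,2) | pheromone: 2 0 1 2 0 0 / 0 0 0 0 0 0 / 0 0 0 0 0 0 / 0 0 3 0 0 0 / 2 0 0 0 0 0
t=2: a0@(0,3) a1@(0,3) a2@(3,2) a3@(0,3) a4@(3,2) | pheromone: 1 0 0 4 0 0 / 0 0 0 0 0 0 / 0 0 0 0 0 0 / 0 0 4 0 0 0 / 1 0 0 0 0 0
t=3: a0@(0,3) a1@(0,3) a2@(3,2) a3@(0,3) a4@(3,2) | pheromone: 0 0 0 6 0 0 / 0 0 0 0 0 0 / 0 0 0 0 0 0 / 0 0 5 0 0 0 / 0 0 0 0 0 0

...F..
......
......
..F...
......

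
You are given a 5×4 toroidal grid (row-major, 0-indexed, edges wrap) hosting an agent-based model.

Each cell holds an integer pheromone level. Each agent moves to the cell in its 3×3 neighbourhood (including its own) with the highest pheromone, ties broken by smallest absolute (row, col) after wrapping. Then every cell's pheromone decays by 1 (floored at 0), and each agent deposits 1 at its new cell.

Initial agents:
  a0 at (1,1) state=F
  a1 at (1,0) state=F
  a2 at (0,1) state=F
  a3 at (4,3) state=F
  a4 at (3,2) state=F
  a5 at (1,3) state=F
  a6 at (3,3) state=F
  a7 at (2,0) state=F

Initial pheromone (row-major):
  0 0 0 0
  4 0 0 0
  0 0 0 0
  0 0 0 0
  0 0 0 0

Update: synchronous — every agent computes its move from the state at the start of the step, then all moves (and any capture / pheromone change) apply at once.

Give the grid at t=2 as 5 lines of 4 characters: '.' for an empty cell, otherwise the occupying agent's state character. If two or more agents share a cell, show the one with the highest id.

....
F...
....
....
....

t=1: a0@(1,0) a1@(1,0) a2@(1,0) a3@(0,0) a4@(2,1) a5@(1,0) a6@(2,0) a7@(1,0) | pheromone: 1 0 0 0 / 8 0 0 0 / 1 1 0 0 / 0 0 0 0 / 0 0 0 0
t=2: a0@(1,0) a1@(1,0) a2@(1,0) a3@(1,0) a4@(1,0) a5@(1,0) a6@(1,0) a7@(1,0) | pheromone: 0 0 0 0 / 15 0 0 0 / 0 0 0 0 / 0 0 0 0 / 0 0 0 0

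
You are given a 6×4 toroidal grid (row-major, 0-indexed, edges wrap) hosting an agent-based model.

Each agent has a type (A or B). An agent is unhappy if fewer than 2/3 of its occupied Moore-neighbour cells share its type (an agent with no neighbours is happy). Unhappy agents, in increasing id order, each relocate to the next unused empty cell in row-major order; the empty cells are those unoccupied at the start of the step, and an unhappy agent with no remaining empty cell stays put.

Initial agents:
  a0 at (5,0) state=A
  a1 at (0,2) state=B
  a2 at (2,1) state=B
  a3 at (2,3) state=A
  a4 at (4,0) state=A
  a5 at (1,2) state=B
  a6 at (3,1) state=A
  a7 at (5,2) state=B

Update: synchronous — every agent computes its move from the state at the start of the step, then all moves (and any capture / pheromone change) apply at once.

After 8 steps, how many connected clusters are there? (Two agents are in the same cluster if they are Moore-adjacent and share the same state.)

4

t=1: a0@(5,0):A a1@(0,2):B a2@(0,0):B a3@(0,1):A a4@(4,0):A a5@(1,2):B a6@(0,3):A a7@(5,2):B
t=2: a0@(5,0):A a1@(1,0):B a2@(1,1):B a3@(1,3):A a4@(4,0):A a5@(2,0):B a6@(2,1):A a7@(2,2):B
t=3: a0@(5,0):A a1@(0,0):B a2@(1,1):B a3@(0,1):A a4@(4,0):A a5@(0,2):B a6@(0,3):A a7@(1,2):B
t=4: a0@(5,0):A a1@(1,0):B a2@(1,1):B a3@(1,3):A a4@(4,0):A a5@(2,0):B a6@(2,1):A a7@(2,2):B
t=5: a0@(5,0):A a1@(0,0):B a2@(1,1):B a3@(0,1):A a4@(4,0):A a5@(0,2):B a6@(0,3):A a7@(1,2):B
t=6: a0@(5,0):A a1@(1,0):B a2@(1,1):B a3@(1,3):A a4@(4,0):A a5@(2,0):B a6@(2,1):A a7@(2,2):B
t=7: a0@(5,0):A a1@(0,0):B a2@(1,1):B a3@(0,1):A a4@(4,0):A a5@(0,2):B a6@(0,3):A a7@(1,2):B
t=8: a0@(5,0):A a1@(1,0):B a2@(1,1):B a3@(1,3):A a4@(4,0):A a5@(2,0):B a6@(2,1):A a7@(2,2):B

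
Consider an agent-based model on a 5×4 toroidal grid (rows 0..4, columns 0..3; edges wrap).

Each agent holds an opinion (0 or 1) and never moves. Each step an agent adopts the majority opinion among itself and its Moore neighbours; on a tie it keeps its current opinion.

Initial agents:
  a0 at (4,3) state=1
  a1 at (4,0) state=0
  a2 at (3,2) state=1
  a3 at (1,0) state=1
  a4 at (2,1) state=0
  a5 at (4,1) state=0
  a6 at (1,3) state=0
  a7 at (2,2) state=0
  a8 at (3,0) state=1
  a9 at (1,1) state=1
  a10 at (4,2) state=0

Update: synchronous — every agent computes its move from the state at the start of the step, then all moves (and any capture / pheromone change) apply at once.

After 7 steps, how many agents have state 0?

t=1: a0@(4,3):1 a1@(4,0):0 a2@(3,2):0 a3@(1,0):1 a4@(2,1):1 a5@(4,1):0 a6@(1,3):0 a7@(2,2):0 a8@(3,0):0 a9@(1,1):1 a10@(4,2):0
t=2: a0@(4,3):0 a1@(4,0):0 a2@(3,2):0 a3@(1,0):1 a4@(2,1):1 a5@(4,1):0 a6@(1,3):0 a7@(2,2):0 a8@(3,0):0 a9@(1,1):1 a10@(4,2):0
t=3: (unchanged — steady state)

8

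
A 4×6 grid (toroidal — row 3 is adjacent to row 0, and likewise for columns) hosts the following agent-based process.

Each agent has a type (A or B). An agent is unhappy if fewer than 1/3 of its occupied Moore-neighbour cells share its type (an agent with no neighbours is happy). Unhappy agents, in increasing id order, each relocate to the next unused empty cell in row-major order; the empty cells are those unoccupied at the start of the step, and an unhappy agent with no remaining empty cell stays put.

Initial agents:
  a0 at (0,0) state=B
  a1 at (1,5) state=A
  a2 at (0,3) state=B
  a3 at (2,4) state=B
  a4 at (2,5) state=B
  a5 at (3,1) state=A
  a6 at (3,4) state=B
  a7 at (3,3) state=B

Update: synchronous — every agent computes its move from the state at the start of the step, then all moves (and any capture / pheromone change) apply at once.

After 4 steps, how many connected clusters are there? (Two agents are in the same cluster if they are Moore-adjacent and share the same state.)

t=1: a0@(0,1):B a1@(0,2):A a2@(0,3):B a3@(2,4):B a4@(2,5):B a5@(0,4):A a6@(3,4):B a7@(3,3):B
t=2: a0@(0,0):B a1@(0,5):A a2@(0,3):B a3@(2,4):B a4@(2,5):B a5@(1,0):A a6@(3,4):B a7@(3,3):B
t=3: a0@(0,1):B a1@(0,5):A a2@(0,3):B a3@(2,4):B a4@(2,5):B a5@(1,0):A a6@(3,4):B a7@(3,3):B
t=4: a0@(0,0):B a1@(0,5):A a2@(0,3):B a3@(2,4):B a4@(2,5):B a5@(1,0):A a6@(3,4):B a7@(3,3):B

3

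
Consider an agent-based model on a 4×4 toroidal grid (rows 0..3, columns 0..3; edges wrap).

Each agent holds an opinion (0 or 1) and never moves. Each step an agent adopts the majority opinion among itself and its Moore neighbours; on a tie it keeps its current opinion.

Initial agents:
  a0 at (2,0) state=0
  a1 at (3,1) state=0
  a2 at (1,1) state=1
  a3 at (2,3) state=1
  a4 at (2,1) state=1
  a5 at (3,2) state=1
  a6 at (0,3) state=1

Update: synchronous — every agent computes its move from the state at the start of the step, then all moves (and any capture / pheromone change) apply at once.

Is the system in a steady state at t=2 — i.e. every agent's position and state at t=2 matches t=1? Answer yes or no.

t=1: a0@(2,0):1 a1@(3,1):0 a2@(1,1):1 a3@(2,3):1 a4@(2,1):1 a5@(3,2):1 a6@(0,3):1
t=2: a0@(2,0):1 a1@(3,1):1 a2@(1,1):1 a3@(2,3):1 a4@(2,1):1 a5@(3,2):1 a6@(0,3):1

no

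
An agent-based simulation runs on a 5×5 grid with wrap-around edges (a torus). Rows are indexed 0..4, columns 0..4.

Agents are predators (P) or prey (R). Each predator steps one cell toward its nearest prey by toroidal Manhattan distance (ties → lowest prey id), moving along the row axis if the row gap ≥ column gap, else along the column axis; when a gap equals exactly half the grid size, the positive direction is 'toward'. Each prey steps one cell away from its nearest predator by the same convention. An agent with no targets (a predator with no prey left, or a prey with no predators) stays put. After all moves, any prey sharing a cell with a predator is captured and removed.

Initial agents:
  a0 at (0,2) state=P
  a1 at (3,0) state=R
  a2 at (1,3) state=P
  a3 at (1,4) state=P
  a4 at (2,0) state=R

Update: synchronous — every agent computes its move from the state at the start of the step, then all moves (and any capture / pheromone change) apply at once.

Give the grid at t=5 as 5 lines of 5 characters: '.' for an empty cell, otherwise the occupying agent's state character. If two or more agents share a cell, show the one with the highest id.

.....
....R
P...P
.....
.....

t=1: a0@(4,2):P a1@(4,0):R a2@(1,4):P a3@(2,4):P a4@(3,0):R
t=2: a0@(4,1):P a1@(4,4):R a2@(0,4):P a3@(3,4):P a4@(4,0):R
t=3: a0@(4,0):P a1@(3,4):R a2@(4,4):P a3@(4,4):P
t=4: a0@(3,0):P a1@(2,4):R a2@(3,4):P a3@(3,4):P
t=5: a0@(2,0):P a1@(1,4):R a2@(2,4):P a3@(2,4):P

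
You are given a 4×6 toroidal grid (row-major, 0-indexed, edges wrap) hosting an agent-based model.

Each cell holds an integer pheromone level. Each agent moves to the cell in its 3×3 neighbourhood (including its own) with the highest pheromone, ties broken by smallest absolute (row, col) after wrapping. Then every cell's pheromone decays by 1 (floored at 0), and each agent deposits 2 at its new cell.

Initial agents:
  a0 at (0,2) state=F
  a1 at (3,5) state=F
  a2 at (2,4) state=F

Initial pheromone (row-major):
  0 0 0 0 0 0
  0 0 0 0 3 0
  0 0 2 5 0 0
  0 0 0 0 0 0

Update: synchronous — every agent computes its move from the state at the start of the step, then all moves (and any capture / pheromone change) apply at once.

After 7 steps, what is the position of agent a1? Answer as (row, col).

t=1: a0@(0,1) a1@(0,0) a2@(2,3) | pheromone: 2 2 0 0 0 0 / 0 0 0 0 2 0 / 0 0 1 6 0 0 / 0 0 0 0 0 0
t=2: a0@(0,0) a1@(0,0) a2@(2,3) | pheromone: 5 1 0 0 0 0 / 0 0 0 0 1 0 / 0 0 0 7 0 0 / 0 0 0 0 0 0
t=3: a0@(0,0) a1@(0,0) a2@(2,3) | pheromone: 8 0 0 0 0 0 / 0 0 0 0 0 0 / 0 0 0 8 0 0 / 0 0 0 0 0 0
t=4: a0@(0,0) a1@(0,0) a2@(2,3) | pheromone: 11 0 0 0 0 0 / 0 0 0 0 0 0 / 0 0 0 9 0 0 / 0 0 0 0 0 0
t=5: a0@(0,0) a1@(0,0) a2@(2,3) | pheromone: 14 0 0 0 0 0 / 0 0 0 0 0 0 / 0 0 0 10 0 0 / 0 0 0 0 0 0
t=6: a0@(0,0) a1@(0,0) a2@(2,3) | pheromone: 17 0 0 0 0 0 / 0 0 0 0 0 0 / 0 0 0 11 0 0 / 0 0 0 0 0 0
t=7: a0@(0,0) a1@(0,0) a2@(2,3) | pheromone: 20 0 0 0 0 0 / 0 0 0 0 0 0 / 0 0 0 12 0 0 / 0 0 0 0 0 0

(0, 0)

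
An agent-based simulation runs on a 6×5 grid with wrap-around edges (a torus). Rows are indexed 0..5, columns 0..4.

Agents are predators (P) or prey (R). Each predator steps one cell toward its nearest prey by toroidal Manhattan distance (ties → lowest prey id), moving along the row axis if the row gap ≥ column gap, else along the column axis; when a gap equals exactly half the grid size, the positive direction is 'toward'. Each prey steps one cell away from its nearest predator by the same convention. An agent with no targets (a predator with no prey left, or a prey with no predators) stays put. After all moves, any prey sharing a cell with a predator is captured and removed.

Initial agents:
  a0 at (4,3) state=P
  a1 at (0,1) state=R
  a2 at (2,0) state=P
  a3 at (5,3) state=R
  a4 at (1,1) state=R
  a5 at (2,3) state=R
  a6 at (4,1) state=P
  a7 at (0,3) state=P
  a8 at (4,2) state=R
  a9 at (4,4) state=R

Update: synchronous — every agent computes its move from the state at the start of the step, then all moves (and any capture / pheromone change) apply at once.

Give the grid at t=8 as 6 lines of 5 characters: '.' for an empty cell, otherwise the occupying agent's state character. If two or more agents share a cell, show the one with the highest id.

t=1: a0@(5,3):P a1@(1,1):R a2@(1,0):P a3@(0,3):R a4@(0,1):R a5@(1,3):R a6@(4,2):P a7@(5,3):P a8@(4,1):R a9@(4,0):R
t=2: a0@(0,3):P a1@(1,2):R a2@(1,1):P a3@(1,3):R a4@(5,1):R a5@(2,3):R a6@(4,1):P a7@(0,3):P a8@(4,0):R a9@(4,4):R
t=3: a0@(1,3):P a2@(1,2):P a3@(2,3):R a4@(0,1):R a5@(3,3):R a6@(5,1):P a7@(1,3):P a8@(4,4):R a9@(4,3):R
t=4: a0@(2,3):P a2@(2,2):P a3@(3,3):R a4@(1,1):R a5@(4,3):R a6@(0,1):P a7@(2,3):P a8@(4,3):R a9@(3,3):R
t=5: a0@(3,3):P a2@(3,2):P a3@(4,3):R a4@(2,1):R a5@(5,3):R a6@(1,1):P a7@(3,3):P a8@(5,3):R a9@(4,3):R
t=6: a0@(4,3):P a2@(4,2):P a3@(5,3):R a4@(3,1):R a5@(0,3):R a6@(2,1):P a7@(4,3):P a8@(0,3):R a9@(5,3):R
t=7: a0@(5,3):P a2@(5,2):P a3@(0,3):R a4@(4,1):R a5@(1,3):R a6@(3,1):P a7@(5,3):P a8@(1,3):R a9@(0,3):R
t=8: a0@(0,3):P a2@(0,2):P a3@(1,3):R a4@(5,1):R a5@(2,3):R a6@(4,1):P a7@(0,3):P a8@(2,3):R a9@(1,3):R

..PP.
...R.
...R.
.....
.P...
.R...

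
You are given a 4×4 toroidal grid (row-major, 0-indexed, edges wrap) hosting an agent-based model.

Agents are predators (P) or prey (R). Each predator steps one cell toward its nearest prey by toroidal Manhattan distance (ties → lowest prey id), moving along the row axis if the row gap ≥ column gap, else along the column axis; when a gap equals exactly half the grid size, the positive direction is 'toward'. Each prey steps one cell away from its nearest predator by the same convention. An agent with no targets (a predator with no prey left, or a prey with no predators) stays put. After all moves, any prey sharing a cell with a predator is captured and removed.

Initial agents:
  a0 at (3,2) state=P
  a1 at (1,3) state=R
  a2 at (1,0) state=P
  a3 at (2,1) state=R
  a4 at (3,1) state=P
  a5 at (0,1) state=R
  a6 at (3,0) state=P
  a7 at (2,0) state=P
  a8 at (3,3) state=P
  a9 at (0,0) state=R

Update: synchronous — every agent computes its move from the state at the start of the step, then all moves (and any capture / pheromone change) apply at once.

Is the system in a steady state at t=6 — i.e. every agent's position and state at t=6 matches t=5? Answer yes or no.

t=1: a0@(2,2):P a1@(1,2):R a2@(1,3):P a3@(1,1):R a4@(2,1):P a5@(1,1):R a6@(0,0):P a7@(2,1):P a8@(0,3):P a9@(3,0):R
t=2: a0@(1,2):P a1@(0,2):R a2@(1,2):P a3@(0,1):R a4@(1,1):P a5@(0,1):R a6@(3,0):P a7@(1,1):P a8@(1,3):P a9@(2,0):R
t=3: a0@(0,2):P a1@(3,2):R a2@(0,2):P a3@(3,1):R a4@(0,1):P a5@(3,1):R a6@(2,0):P a7@(0,1):P a8@(0,3):P a9@(1,0):R
t=4: a0@(3,2):P a1@(2,2):R a2@(3,2):P a3@(2,1):R a4@(3,1):P a5@(2,1):R a6@(1,0):P a7@(3,1):P a8@(3,3):P a9@(0,0):R
t=5: a0@(2,2):P a1@(1,2):R a2@(2,2):P a3@(1,1):R a4@(2,1):P a5@(1,1):R a6@(0,0):P a7@(2,1):P a8@(2,3):P a9@(3,0):R
t=6: a0@(1,2):P a1@(0,2):R a2@(1,2):P a3@(0,1):R a4@(1,1):P a5@(0,1):R a6@(3,0):P a7@(1,1):P a8@(1,3):P a9@(2,0):R

no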